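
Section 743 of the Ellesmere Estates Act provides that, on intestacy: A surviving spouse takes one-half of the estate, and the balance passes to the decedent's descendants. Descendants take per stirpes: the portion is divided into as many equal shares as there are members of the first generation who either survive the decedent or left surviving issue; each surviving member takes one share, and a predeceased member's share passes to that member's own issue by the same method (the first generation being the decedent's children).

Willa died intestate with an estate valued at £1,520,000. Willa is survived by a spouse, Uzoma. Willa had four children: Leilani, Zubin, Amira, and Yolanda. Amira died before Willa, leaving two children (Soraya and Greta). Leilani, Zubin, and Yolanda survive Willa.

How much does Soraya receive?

Uzoma takes one-half of £1,520,000 = £760,000. The remaining £760,000 passes to the descendants.
The descendants' portion (£760,000) is divided into 4 shares of £190,000: Leilani, Zubin, and Yolanda each take £190,000; Amira's £190,000 share passes to Amira's issue.
Amira's share (£190,000) is divided into 2 shares of £95,000: Soraya and Greta each take £95,000.

Soraya receives £95,000.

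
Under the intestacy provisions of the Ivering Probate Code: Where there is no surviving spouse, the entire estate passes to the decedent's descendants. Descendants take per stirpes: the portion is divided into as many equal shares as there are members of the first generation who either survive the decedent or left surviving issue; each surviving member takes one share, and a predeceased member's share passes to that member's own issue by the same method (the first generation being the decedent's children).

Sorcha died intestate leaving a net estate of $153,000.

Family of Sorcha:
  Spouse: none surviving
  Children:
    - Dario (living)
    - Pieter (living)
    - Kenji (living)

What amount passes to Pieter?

The entire $153,000 passes to the descendants.
That amount ($153,000) is divided into 3 shares of $51,000: Dario, Pieter, and Kenji each take $51,000.

Pieter receives $51,000.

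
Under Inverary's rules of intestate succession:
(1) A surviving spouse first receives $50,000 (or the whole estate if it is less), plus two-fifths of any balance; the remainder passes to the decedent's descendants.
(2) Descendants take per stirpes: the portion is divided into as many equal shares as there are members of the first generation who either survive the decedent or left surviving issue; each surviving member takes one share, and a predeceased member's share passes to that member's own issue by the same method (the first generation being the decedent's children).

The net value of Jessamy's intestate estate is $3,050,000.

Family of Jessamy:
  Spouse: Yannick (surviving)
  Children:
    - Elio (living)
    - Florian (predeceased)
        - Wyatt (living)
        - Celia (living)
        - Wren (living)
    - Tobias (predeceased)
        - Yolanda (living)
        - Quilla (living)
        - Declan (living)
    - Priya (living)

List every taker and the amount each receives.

Yannick: $1,250,000; Elio: $450,000; Wyatt: $150,000; Celia: $150,000; Wren: $150,000; Yolanda: $150,000; Quilla: $150,000; Declan: $150,000; Priya: $450,000

Yannick first takes $50,000, leaving a balance of $3,000,000. Yannick then takes two-fifths of the balance ($1,200,000), for a total of $1,250,000. The remaining $1,800,000 passes to the descendants.
The descendants' portion ($1,800,000) is divided into 4 shares of $450,000: Elio and Priya each take $450,000; Florian's $450,000 share passes to Florian's issue; Tobias's $450,000 share passes to Tobias's issue.
Florian's share ($450,000) is divided into 3 shares of $150,000: Wyatt, Celia, and Wren each take $150,000.
Tobias's share ($450,000) is divided into 3 shares of $150,000: Yolanda, Quilla, and Declan each take $150,000.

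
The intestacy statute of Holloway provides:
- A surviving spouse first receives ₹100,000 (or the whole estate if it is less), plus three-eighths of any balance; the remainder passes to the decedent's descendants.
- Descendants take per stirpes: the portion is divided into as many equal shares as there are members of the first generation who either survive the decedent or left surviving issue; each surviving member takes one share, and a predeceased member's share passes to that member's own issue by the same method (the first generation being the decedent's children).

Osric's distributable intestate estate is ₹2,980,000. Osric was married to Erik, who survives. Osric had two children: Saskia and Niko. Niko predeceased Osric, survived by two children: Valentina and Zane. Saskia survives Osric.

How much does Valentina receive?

Erik first takes ₹100,000, leaving a balance of ₹2,880,000. Erik then takes three-eighths of the balance (₹1,080,000), for a total of ₹1,180,000. The remaining ₹1,800,000 passes to the descendants.
The descendants' portion (₹1,800,000) is divided into 2 shares of ₹900,000: Saskia takes ₹900,000; Niko's ₹900,000 share passes to Niko's issue.
Niko's share (₹900,000) is divided into 2 shares of ₹450,000: Valentina and Zane each take ₹450,000.

Valentina receives ₹450,000.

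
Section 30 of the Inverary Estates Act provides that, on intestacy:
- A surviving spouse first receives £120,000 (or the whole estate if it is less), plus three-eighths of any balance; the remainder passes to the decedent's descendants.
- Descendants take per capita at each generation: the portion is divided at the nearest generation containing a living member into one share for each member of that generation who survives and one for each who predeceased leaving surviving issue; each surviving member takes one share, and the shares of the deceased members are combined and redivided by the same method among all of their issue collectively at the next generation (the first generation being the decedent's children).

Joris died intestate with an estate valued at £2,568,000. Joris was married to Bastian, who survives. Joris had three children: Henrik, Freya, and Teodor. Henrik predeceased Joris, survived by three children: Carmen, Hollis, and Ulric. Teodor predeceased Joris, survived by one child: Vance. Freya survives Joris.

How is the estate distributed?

Bastian first takes £120,000, leaving a balance of £2,448,000. Bastian then takes three-eighths of the balance (£918,000), for a total of £1,038,000. The remaining £1,530,000 passes to the descendants.
The descendants' portion (£1,530,000) is divided at the children's generation into 3 shares of £510,000. Freya takes £510,000. The 2 shares of the deceased (Henrik and Teodor) are combined into a pool of £1,020,000.
That pool (£1,020,000) is divided at the grandchildren's generation equally among Carmen, Hollis, Ulric, and Vance: £255,000 each.

Bastian: £1,038,000; Carmen: £255,000; Hollis: £255,000; Ulric: £255,000; Freya: £510,000; Vance: £255,000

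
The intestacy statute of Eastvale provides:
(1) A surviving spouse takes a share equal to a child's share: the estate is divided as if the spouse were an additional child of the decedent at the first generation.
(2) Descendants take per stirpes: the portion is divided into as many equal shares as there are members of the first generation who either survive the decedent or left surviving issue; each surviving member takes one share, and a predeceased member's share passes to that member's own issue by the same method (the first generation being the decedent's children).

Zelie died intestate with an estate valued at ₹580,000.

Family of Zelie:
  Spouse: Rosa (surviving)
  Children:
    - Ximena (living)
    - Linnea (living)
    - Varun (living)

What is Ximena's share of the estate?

Ximena receives ₹145,000.

The spouse counts as an additional share at the children's level, so there are 4 primary shares of ₹145,000. Rosa takes one such share (₹145,000).
The children's combined portion (₹435,000) is divided into 3 shares of ₹145,000: Ximena, Linnea, and Varun each take ₹145,000.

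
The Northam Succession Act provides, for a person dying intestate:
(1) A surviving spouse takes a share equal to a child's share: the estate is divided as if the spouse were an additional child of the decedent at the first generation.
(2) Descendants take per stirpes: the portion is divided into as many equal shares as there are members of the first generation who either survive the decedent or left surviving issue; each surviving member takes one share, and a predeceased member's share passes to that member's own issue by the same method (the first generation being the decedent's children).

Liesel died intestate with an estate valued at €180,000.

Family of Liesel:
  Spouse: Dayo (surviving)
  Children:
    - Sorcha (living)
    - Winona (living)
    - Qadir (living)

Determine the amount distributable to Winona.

Winona receives €45,000.

The spouse counts as an additional share at the children's level, so there are 4 primary shares of €45,000. Dayo takes one such share (€45,000).
The children's combined portion (€135,000) is divided into 3 shares of €45,000: Sorcha, Winona, and Qadir each take €45,000.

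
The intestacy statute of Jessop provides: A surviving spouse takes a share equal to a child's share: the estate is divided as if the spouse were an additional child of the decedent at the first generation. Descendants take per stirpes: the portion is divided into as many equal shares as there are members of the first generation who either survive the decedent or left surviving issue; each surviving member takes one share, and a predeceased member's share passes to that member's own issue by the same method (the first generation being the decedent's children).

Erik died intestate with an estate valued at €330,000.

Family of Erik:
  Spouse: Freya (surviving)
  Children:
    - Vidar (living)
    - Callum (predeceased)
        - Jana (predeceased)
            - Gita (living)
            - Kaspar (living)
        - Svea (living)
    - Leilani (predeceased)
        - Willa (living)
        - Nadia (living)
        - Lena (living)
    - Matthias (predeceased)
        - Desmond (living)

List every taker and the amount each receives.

Freya: €66,000; Vidar: €66,000; Gita: €16,500; Kaspar: €16,500; Svea: €33,000; Willa: €22,000; Nadia: €22,000; Lena: €22,000; Desmond: €66,000

The spouse counts as an additional share at the children's level, so there are 5 primary shares of €66,000. Freya takes one such share (€66,000).
The children's combined portion (€264,000) is divided into 4 shares of €66,000: Vidar takes €66,000; Callum's €66,000 share passes to Callum's issue; Leilani's €66,000 share passes to Leilani's issue; Matthias's €66,000 share passes to Matthias's issue.
Callum's share (€66,000) is divided into 2 shares of €33,000: Svea takes €33,000; Jana's €33,000 share passes to Jana's issue.
Jana's share (€33,000) is divided into 2 shares of €16,500: Gita and Kaspar each take €16,500.
Leilani's share (€66,000) is divided into 3 shares of €22,000: Willa, Nadia, and Lena each take €22,000.
Matthias's share (€66,000) passes entirely to Desmond.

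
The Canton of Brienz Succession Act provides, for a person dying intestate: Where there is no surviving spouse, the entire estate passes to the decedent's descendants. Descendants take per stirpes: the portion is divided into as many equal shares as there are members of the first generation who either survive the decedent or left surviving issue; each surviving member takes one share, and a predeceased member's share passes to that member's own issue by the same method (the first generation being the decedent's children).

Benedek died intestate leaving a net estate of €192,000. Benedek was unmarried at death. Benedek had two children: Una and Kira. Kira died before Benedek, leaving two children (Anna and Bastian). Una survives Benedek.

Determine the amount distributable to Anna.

The entire €192,000 passes to the descendants.
That amount (€192,000) is divided into 2 shares of €96,000: Una takes €96,000; Kira's €96,000 share passes to Kira's issue.
Kira's share (€96,000) is divided into 2 shares of €48,000: Anna and Bastian each take €48,000.

Anna receives €48,000.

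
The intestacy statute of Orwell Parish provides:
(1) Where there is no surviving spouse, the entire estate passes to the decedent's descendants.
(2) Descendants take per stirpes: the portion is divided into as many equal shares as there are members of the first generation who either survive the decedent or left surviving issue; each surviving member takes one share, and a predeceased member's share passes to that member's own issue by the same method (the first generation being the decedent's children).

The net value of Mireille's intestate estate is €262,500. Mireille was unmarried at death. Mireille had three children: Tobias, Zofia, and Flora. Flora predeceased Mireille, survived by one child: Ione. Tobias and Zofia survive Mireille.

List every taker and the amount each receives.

The entire €262,500 passes to the descendants.
That amount (€262,500) is divided into 3 shares of €87,500: Tobias and Zofia each take €87,500; Flora's €87,500 share passes to Flora's issue.
Flora's share (€87,500) passes entirely to Ione.

Tobias: €87,500; Zofia: €87,500; Ione: €87,500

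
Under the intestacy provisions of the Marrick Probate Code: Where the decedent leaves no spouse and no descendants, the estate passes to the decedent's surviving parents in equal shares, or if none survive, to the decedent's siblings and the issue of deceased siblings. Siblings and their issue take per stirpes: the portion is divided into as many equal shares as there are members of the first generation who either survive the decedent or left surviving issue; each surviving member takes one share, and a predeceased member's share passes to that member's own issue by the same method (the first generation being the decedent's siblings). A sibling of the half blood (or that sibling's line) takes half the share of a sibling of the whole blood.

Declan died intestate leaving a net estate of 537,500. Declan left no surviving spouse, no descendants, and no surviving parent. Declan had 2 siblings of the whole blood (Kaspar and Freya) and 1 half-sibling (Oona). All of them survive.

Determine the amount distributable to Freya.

The entire 537,500 passes to the siblings and their issue.
Counting each half-blood sibling's line as half a unit, there are 5/2 units in 537,500, so one unit is 215,000. Whole-blood lines (Kaspar and Freya) take 215,000 each; half-blood lines (Oona) take 107,500 each.

Freya receives 215,000.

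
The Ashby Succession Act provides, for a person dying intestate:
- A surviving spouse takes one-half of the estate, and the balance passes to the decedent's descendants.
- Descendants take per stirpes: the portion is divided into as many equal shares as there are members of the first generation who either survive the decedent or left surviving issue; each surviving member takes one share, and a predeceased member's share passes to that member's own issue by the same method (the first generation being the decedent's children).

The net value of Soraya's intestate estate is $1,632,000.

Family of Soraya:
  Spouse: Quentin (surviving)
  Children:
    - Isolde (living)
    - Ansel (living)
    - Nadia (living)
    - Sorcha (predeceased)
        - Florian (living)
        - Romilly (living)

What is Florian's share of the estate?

Florian receives $102,000.

Quentin takes one-half of $1,632,000 = $816,000. The remaining $816,000 passes to the descendants.
The descendants' portion ($816,000) is divided into 4 shares of $204,000: Isolde, Ansel, and Nadia each take $204,000; Sorcha's $204,000 share passes to Sorcha's issue.
Sorcha's share ($204,000) is divided into 2 shares of $102,000: Florian and Romilly each take $102,000.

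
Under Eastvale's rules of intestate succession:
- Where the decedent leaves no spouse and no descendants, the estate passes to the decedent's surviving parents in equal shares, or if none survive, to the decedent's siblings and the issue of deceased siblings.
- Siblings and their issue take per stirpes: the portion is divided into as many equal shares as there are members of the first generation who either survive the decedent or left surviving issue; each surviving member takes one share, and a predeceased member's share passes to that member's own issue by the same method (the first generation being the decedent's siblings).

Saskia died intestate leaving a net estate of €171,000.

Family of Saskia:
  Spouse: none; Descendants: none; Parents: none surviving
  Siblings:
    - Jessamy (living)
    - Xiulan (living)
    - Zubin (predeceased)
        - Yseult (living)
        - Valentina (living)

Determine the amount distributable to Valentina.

The entire €171,000 passes to the siblings and their issue.
That amount (€171,000) is divided into 3 shares of €57,000: Jessamy and Xiulan each take €57,000; Zubin's €57,000 share passes to Zubin's issue.
Zubin's share (€57,000) is divided into 2 shares of €28,500: Yseult and Valentina each take €28,500.

Valentina receives €28,500.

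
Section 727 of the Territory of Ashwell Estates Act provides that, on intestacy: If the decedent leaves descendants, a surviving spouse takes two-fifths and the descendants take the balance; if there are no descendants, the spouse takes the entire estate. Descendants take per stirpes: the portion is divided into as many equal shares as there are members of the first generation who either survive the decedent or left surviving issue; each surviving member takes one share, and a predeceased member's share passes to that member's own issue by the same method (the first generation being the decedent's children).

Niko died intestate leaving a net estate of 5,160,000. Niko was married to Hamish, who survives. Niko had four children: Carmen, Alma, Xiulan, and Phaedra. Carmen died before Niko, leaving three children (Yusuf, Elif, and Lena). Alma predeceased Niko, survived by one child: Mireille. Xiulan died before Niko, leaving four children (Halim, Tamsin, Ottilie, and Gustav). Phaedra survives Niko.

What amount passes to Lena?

Hamish takes two-fifths of 5,160,000 = 2,064,000. The remaining 3,096,000 passes to the descendants.
The descendants' portion (3,096,000) is divided into 4 shares of 774,000: Phaedra takes 774,000; Carmen's 774,000 share passes to Carmen's issue; Alma's 774,000 share passes to Alma's issue; Xiulan's 774,000 share passes to Xiulan's issue.
Carmen's share (774,000) is divided into 3 shares of 258,000: Yusuf, Elif, and Lena each take 258,000.
Alma's share (774,000) passes entirely to Mireille.
Xiulan's share (774,000) is divided into 4 shares of 193,500: Halim, Tamsin, Ottilie, and Gustav each take 193,500.

Lena receives 258,000.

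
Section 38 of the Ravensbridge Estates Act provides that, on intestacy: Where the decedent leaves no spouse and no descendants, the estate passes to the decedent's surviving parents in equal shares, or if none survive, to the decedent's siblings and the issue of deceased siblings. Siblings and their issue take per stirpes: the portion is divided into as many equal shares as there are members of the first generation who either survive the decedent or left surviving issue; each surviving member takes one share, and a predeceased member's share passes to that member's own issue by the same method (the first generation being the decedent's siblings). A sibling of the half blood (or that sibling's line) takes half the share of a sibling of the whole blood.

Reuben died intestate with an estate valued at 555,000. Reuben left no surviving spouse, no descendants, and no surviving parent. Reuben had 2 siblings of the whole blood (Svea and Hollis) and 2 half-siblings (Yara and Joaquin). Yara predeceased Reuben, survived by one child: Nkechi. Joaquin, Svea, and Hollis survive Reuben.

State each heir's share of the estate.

The entire 555,000 passes to the siblings and their issue.
Counting each half-blood sibling's line as half a unit, there are 3 units in 555,000, so one unit is 185,000. Whole-blood lines (Svea and Hollis) take 185,000 each; half-blood lines (Yara and Joaquin) take 92,500 each.
Yara's share (92,500) passes entirely to Nkechi.

Nkechi: 92,500; Joaquin: 92,500; Svea: 185,000; Hollis: 185,000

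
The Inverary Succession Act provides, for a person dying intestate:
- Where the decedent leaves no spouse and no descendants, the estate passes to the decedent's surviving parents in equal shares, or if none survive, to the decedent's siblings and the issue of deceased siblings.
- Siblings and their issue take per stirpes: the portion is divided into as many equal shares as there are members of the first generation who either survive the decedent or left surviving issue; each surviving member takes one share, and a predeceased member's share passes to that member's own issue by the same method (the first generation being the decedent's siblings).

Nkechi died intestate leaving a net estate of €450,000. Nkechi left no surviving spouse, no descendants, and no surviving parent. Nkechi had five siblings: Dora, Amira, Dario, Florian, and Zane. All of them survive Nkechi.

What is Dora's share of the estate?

The entire €450,000 passes to the siblings and their issue.
That amount (€450,000) is divided into 5 shares of €90,000: Dora, Amira, Dario, Florian, and Zane each take €90,000.

Dora receives €90,000.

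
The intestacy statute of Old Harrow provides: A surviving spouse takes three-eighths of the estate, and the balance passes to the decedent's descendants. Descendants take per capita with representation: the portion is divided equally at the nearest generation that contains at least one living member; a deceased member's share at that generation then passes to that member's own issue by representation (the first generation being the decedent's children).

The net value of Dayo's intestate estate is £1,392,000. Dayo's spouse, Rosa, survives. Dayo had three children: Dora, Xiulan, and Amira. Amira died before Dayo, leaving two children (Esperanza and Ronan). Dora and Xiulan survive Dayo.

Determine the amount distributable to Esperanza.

Rosa takes three-eighths of £1,392,000 = £522,000. The remaining £870,000 passes to the descendants.
The descendants' portion (£870,000) is divided into 3 shares of £290,000: Dora and Xiulan each take £290,000; Amira's £290,000 share passes to Amira's issue.
Amira's share (£290,000) is divided into 2 shares of £145,000: Esperanza and Ronan each take £145,000.

Esperanza receives £145,000.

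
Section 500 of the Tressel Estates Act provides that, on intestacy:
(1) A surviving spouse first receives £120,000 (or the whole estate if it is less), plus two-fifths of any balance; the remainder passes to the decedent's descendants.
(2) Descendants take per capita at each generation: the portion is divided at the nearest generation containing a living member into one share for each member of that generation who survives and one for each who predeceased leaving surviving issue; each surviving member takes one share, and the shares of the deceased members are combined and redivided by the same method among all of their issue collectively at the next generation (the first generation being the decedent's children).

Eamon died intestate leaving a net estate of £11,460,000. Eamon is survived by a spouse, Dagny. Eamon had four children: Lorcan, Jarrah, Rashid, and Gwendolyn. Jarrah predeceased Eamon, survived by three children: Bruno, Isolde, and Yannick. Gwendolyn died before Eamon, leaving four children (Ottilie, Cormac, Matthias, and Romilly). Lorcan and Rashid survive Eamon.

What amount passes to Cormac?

Dagny first takes £120,000, leaving a balance of £11,340,000. Dagny then takes two-fifths of the balance (£4,536,000), for a total of £4,656,000. The remaining £6,804,000 passes to the descendants.
The descendants' portion (£6,804,000) is divided at the children's generation into 4 shares of £1,701,000. Lorcan and Rashid each take £1,701,000. The 2 shares of the deceased (Jarrah and Gwendolyn) are combined into a pool of £3,402,000.
That pool (£3,402,000) is divided at the grandchildren's generation equally among Bruno, Isolde, Yannick, Ottilie, Cormac, Matthias, and Romilly: £486,000 each.

Cormac receives £486,000.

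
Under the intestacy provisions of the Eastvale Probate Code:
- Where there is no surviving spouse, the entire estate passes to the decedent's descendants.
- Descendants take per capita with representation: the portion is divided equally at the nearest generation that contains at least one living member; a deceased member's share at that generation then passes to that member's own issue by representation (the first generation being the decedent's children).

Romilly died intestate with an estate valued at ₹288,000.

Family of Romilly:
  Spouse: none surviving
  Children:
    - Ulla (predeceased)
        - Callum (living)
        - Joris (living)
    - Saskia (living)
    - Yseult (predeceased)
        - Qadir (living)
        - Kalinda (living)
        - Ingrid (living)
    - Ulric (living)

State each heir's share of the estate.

The entire ₹288,000 passes to the descendants.
That amount (₹288,000) is divided into 4 shares of ₹72,000: Saskia and Ulric each take ₹72,000; Ulla's ₹72,000 share passes to Ulla's issue; Yseult's ₹72,000 share passes to Yseult's issue.
Ulla's share (₹72,000) is divided into 2 shares of ₹36,000: Callum and Joris each take ₹36,000.
Yseult's share (₹72,000) is divided into 3 shares of ₹24,000: Qadir, Kalinda, and Ingrid each take ₹24,000.

Callum: ₹36,000; Joris: ₹36,000; Saskia: ₹72,000; Qadir: ₹24,000; Kalinda: ₹24,000; Ingrid: ₹24,000; Ulric: ₹72,000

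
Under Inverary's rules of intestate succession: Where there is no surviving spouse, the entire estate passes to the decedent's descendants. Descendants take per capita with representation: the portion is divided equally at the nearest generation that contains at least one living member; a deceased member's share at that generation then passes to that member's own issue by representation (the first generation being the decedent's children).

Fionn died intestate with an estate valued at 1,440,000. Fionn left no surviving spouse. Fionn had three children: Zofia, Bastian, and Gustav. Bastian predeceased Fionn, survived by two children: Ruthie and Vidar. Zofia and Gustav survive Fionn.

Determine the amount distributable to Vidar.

The entire 1,440,000 passes to the descendants.
That amount (1,440,000) is divided into 3 shares of 480,000: Zofia and Gustav each take 480,000; Bastian's 480,000 share passes to Bastian's issue.
Bastian's share (480,000) is divided into 2 shares of 240,000: Ruthie and Vidar each take 240,000.

Vidar receives 240,000.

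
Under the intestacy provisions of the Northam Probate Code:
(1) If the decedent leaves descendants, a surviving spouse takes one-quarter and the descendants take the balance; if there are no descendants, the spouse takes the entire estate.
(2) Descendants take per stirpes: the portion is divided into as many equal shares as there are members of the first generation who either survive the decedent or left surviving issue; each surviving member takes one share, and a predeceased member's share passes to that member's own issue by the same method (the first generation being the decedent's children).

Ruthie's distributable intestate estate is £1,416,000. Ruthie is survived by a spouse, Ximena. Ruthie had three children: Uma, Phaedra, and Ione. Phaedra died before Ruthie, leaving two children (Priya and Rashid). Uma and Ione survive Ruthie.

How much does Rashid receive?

Ximena takes one-quarter of £1,416,000 = £354,000. The remaining £1,062,000 passes to the descendants.
The descendants' portion (£1,062,000) is divided into 3 shares of £354,000: Uma and Ione each take £354,000; Phaedra's £354,000 share passes to Phaedra's issue.
Phaedra's share (£354,000) is divided into 2 shares of £177,000: Priya and Rashid each take £177,000.

Rashid receives £177,000.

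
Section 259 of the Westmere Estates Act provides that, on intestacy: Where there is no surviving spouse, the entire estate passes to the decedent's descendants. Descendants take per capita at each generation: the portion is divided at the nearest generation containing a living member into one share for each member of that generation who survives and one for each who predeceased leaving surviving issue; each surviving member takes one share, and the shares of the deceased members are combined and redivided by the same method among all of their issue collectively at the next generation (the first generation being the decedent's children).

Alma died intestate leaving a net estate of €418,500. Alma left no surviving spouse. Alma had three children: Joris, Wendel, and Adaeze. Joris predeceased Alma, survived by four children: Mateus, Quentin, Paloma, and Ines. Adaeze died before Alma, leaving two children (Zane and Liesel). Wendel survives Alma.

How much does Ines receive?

Ines receives €46,500.

The entire €418,500 passes to the descendants.
That amount (€418,500) is divided at the children's generation into 3 shares of €139,500. Wendel takes €139,500. The 2 shares of the deceased (Joris and Adaeze) are combined into a pool of €279,000.
That pool (€279,000) is divided at the grandchildren's generation equally among Mateus, Quentin, Paloma, Ines, Zane, and Liesel: €46,500 each.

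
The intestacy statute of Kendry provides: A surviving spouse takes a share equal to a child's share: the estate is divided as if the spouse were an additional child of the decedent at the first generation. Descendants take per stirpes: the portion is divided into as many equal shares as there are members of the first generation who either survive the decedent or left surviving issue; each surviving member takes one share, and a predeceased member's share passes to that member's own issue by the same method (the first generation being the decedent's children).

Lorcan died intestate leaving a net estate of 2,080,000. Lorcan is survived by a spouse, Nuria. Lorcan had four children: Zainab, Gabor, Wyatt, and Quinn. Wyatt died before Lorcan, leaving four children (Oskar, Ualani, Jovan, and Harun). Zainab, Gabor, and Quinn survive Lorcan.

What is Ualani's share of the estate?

The spouse counts as an additional share at the children's level, so there are 5 primary shares of 416,000. Nuria takes one such share (416,000).
The children's combined portion (1,664,000) is divided into 4 shares of 416,000: Zainab, Gabor, and Quinn each take 416,000; Wyatt's 416,000 share passes to Wyatt's issue.
Wyatt's share (416,000) is divided into 4 shares of 104,000: Oskar, Ualani, Jovan, and Harun each take 104,000.

Ualani receives 104,000.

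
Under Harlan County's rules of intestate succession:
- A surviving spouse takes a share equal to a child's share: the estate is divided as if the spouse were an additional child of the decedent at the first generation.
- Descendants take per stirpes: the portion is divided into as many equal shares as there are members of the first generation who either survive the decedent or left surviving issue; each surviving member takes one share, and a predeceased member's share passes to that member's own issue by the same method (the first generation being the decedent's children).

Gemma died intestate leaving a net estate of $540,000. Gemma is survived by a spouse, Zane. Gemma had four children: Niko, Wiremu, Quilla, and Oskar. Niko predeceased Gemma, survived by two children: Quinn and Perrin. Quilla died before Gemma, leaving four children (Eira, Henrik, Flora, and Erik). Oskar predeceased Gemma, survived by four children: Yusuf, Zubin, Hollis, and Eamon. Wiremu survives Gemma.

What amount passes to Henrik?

The spouse counts as an additional share at the children's level, so there are 5 primary shares of $108,000. Zane takes one such share ($108,000).
The children's combined portion ($432,000) is divided into 4 shares of $108,000: Wiremu takes $108,000; Niko's $108,000 share passes to Niko's issue; Quilla's $108,000 share passes to Quilla's issue; Oskar's $108,000 share passes to Oskar's issue.
Niko's share ($108,000) is divided into 2 shares of $54,000: Quinn and Perrin each take $54,000.
Quilla's share ($108,000) is divided into 4 shares of $27,000: Eira, Henrik, Flora, and Erik each take $27,000.
Oskar's share ($108,000) is divided into 4 shares of $27,000: Yusuf, Zubin, Hollis, and Eamon each take $27,000.

Henrik receives $27,000.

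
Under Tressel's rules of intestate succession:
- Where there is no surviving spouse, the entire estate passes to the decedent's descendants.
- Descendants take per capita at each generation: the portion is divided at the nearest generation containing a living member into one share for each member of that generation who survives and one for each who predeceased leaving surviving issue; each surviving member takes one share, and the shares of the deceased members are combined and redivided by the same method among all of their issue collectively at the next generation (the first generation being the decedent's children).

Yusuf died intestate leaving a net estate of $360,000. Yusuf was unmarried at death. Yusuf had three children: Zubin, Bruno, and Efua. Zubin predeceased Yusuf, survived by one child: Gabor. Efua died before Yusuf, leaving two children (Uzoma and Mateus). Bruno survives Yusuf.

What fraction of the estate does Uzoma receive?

The entire $360,000 passes to the descendants.
That amount ($360,000) is divided at the children's generation into 3 shares of $120,000. Bruno takes $120,000. The 2 shares of the deceased (Zubin and Efua) are combined into a pool of $240,000.
That pool ($240,000) is divided at the grandchildren's generation equally among Gabor, Uzoma, and Mateus: $80,000 each.

Uzoma receives 2/9 of the estate.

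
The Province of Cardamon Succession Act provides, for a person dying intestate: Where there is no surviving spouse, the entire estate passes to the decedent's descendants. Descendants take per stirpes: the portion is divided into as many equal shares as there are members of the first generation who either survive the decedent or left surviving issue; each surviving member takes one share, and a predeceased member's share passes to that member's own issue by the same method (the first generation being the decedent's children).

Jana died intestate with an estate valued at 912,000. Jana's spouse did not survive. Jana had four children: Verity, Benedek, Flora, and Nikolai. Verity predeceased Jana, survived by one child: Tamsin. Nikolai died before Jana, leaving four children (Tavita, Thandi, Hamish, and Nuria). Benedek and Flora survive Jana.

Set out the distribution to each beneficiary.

Tamsin: 228,000; Benedek: 228,000; Flora: 228,000; Tavita: 57,000; Thandi: 57,000; Hamish: 57,000; Nuria: 57,000

The entire 912,000 passes to the descendants.
That amount (912,000) is divided into 4 shares of 228,000: Benedek and Flora each take 228,000; Verity's 228,000 share passes to Verity's issue; Nikolai's 228,000 share passes to Nikolai's issue.
Verity's share (228,000) passes entirely to Tamsin.
Nikolai's share (228,000) is divided into 4 shares of 57,000: Tavita, Thandi, Hamish, and Nuria each take 57,000.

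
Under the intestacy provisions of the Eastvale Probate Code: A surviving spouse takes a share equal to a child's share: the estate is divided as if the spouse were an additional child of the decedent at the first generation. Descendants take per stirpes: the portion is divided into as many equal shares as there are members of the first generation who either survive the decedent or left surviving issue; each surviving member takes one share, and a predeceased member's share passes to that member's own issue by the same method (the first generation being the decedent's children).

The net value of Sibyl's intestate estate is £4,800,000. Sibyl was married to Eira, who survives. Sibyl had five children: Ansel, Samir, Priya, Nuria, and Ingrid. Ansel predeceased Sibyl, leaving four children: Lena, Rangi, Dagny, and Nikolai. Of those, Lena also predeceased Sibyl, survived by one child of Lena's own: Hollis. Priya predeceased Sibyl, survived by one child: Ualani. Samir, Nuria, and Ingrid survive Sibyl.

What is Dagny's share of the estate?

The spouse counts as an additional share at the children's level, so there are 6 primary shares of £800,000. Eira takes one such share (£800,000).
The children's combined portion (£4,000,000) is divided into 5 shares of £800,000: Samir, Nuria, and Ingrid each take £800,000; Ansel's £800,000 share passes to Ansel's issue; Priya's £800,000 share passes to Priya's issue.
Ansel's share (£800,000) is divided into 4 shares of £200,000: Rangi, Dagny, and Nikolai each take £200,000; Lena's £200,000 share passes to Lena's issue.
Lena's share (£200,000) passes entirely to Hollis.
Priya's share (£800,000) passes entirely to Ualani.

Dagny receives £200,000.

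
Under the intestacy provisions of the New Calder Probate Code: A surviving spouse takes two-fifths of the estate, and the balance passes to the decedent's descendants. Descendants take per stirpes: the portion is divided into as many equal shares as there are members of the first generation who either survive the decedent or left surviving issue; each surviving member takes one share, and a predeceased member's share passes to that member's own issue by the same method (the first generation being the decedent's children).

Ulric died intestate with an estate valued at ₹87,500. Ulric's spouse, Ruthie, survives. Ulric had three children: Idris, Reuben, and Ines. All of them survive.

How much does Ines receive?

Ines receives ₹17,500.

Ruthie takes two-fifths of ₹87,500 = ₹35,000. The remaining ₹52,500 passes to the descendants.
The descendants' portion (₹52,500) is divided into 3 shares of ₹17,500: Idris, Reuben, and Ines each take ₹17,500.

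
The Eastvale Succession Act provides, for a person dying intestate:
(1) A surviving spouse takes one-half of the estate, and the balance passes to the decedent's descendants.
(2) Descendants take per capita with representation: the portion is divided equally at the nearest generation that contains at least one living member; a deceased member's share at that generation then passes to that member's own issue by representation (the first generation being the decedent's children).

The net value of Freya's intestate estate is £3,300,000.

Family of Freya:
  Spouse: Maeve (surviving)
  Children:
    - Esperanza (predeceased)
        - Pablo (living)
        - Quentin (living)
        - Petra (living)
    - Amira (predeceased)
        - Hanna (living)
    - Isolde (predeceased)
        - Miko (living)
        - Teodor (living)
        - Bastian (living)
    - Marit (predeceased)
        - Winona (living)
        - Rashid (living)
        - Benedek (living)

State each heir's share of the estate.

Maeve takes one-half of £3,300,000 = £1,650,000. The remaining £1,650,000 passes to the descendants.
No child survives, so the initial division is made at the grandchildren's generation.
The descendants' portion (£1,650,000) is divided into 10 shares of £165,000: Pablo, Quentin, Petra, Hanna, Miko, Teodor, Bastian, Winona, Rashid, and Benedek each take £165,000.

Maeve: £1,650,000; Pablo: £165,000; Quentin: £165,000; Petra: £165,000; Hanna: £165,000; Miko: £165,000; Teodor: £165,000; Bastian: £165,000; Winona: £165,000; Rashid: £165,000; Benedek: £165,000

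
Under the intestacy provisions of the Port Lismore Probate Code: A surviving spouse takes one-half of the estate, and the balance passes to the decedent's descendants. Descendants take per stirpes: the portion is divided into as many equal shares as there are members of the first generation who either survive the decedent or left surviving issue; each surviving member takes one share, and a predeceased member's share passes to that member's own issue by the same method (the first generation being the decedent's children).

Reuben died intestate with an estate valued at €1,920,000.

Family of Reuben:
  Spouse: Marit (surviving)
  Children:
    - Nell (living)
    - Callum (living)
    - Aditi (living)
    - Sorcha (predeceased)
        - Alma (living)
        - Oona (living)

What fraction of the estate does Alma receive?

Marit takes one-half of €1,920,000 = €960,000. The remaining €960,000 passes to the descendants.
The descendants' portion (€960,000) is divided into 4 shares of €240,000: Nell, Callum, and Aditi each take €240,000; Sorcha's €240,000 share passes to Sorcha's issue.
Sorcha's share (€240,000) is divided into 2 shares of €120,000: Alma and Oona each take €120,000.

Alma receives 1/16 of the estate.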